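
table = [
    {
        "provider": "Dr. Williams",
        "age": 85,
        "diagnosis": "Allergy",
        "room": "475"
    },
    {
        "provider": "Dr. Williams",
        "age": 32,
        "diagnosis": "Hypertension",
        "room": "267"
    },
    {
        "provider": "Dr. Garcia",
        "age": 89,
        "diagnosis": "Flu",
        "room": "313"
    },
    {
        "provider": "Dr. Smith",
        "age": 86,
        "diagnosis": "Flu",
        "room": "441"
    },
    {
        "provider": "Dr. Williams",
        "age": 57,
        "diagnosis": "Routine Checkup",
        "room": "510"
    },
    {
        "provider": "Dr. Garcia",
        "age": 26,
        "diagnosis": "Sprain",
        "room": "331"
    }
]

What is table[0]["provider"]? "Dr. Williams"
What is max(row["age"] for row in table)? 89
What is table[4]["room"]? "510"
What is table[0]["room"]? "475"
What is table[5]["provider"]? "Dr. Garcia"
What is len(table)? 6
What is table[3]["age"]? 86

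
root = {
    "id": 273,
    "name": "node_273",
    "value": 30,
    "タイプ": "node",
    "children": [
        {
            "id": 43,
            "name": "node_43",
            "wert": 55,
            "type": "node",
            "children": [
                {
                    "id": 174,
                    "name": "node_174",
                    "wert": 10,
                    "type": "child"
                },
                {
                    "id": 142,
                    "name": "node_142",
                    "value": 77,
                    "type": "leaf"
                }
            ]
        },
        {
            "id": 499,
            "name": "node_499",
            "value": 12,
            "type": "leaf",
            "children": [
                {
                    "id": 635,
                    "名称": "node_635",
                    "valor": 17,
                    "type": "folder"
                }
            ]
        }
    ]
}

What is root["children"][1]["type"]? "leaf"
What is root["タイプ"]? "node"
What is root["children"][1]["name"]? "node_499"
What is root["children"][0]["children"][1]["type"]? "leaf"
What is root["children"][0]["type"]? "node"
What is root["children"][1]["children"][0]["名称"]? "node_635"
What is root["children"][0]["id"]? 43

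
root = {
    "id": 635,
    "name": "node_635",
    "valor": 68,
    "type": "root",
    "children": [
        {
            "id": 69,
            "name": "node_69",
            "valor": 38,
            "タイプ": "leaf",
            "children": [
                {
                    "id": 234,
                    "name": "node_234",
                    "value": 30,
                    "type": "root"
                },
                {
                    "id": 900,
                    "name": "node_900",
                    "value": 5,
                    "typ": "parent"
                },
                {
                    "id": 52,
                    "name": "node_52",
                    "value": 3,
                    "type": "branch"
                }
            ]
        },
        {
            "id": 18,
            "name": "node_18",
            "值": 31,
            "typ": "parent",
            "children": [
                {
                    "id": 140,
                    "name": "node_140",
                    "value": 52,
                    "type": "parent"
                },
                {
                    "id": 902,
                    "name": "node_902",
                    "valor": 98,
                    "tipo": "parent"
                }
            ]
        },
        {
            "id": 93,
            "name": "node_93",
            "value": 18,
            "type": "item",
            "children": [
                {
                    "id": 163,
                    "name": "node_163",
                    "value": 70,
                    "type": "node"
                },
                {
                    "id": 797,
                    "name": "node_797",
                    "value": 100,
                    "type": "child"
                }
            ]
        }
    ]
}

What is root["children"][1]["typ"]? "parent"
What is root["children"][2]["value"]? 18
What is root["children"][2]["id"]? 93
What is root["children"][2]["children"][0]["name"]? "node_163"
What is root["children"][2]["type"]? "item"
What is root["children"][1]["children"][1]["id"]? 902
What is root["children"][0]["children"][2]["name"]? "node_52"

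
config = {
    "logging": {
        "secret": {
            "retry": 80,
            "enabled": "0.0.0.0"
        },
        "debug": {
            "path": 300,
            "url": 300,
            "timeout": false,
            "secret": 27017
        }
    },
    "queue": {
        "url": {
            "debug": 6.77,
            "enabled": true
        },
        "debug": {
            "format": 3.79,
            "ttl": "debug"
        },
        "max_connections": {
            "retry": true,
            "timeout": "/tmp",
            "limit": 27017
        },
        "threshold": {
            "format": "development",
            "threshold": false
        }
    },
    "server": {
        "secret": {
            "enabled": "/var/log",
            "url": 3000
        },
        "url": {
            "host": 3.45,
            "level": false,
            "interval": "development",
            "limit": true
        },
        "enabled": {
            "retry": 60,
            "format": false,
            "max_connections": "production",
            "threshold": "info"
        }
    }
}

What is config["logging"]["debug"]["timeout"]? False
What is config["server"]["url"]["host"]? 3.45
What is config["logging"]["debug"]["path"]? 300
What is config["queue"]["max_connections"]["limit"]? 27017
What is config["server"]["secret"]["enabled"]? "/var/log"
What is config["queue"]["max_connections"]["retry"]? True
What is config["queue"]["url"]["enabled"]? True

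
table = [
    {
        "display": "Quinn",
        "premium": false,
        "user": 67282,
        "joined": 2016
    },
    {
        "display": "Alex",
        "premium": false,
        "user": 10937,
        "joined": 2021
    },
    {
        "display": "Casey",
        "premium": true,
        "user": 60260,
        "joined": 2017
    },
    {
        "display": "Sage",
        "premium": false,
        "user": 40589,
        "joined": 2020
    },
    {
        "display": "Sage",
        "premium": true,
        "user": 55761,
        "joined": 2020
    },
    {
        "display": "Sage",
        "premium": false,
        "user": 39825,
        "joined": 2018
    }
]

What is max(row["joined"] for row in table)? 2021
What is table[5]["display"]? "Sage"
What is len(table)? 6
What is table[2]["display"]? "Casey"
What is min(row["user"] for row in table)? 10937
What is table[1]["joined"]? 2021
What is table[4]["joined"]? 2020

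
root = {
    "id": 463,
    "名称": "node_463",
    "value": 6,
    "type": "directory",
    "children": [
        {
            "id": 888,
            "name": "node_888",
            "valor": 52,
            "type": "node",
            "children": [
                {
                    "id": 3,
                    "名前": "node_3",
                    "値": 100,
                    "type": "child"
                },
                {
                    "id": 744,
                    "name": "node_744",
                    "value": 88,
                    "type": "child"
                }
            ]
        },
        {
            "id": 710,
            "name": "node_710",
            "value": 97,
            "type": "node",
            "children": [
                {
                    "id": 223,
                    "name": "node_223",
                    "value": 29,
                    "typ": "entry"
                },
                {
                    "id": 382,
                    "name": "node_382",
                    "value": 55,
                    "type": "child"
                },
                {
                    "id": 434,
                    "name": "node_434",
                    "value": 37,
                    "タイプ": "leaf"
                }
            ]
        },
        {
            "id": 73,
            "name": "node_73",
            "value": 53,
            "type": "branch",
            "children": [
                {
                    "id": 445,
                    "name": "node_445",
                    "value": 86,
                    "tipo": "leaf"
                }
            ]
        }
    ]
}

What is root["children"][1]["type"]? "node"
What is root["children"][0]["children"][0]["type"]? "child"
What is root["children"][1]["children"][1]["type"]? "child"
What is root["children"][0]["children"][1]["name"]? "node_744"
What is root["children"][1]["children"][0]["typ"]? "entry"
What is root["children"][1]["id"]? 710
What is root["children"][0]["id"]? 888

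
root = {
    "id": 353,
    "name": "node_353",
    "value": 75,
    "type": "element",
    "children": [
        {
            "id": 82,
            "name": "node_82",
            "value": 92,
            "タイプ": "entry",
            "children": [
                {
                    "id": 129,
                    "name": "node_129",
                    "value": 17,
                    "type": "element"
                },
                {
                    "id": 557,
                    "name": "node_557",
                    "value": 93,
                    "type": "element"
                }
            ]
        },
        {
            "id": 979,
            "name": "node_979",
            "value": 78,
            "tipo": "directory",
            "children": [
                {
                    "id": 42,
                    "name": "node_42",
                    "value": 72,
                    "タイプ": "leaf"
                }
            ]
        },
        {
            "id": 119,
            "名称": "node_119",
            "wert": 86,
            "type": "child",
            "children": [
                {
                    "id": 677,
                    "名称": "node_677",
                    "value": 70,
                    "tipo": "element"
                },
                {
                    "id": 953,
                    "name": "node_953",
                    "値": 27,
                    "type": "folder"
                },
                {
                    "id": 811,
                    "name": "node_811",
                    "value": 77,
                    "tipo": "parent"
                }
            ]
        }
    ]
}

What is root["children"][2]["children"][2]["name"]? "node_811"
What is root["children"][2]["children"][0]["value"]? 70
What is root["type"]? "element"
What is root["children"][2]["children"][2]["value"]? 77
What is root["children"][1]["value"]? 78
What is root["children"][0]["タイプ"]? "entry"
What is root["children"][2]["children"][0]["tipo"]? "element"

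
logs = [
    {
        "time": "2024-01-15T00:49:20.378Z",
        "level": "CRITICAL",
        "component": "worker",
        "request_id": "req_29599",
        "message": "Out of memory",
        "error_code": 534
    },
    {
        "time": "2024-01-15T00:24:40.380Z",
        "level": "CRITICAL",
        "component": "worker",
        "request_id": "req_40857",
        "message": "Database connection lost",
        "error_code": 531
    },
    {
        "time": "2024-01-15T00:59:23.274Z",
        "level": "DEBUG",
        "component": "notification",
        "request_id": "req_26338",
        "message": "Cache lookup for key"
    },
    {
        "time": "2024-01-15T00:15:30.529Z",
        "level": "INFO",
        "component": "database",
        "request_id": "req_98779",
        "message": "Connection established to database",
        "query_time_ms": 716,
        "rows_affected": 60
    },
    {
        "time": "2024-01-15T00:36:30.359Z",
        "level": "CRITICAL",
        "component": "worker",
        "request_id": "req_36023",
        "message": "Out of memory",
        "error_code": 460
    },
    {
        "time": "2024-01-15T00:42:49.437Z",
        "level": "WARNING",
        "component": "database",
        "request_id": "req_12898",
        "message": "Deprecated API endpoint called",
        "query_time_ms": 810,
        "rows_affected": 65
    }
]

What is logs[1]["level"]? "CRITICAL"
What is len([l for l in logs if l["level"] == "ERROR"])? 0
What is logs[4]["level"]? "CRITICAL"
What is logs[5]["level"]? "WARNING"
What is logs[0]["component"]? "worker"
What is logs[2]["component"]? "notification"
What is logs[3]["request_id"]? "req_98779"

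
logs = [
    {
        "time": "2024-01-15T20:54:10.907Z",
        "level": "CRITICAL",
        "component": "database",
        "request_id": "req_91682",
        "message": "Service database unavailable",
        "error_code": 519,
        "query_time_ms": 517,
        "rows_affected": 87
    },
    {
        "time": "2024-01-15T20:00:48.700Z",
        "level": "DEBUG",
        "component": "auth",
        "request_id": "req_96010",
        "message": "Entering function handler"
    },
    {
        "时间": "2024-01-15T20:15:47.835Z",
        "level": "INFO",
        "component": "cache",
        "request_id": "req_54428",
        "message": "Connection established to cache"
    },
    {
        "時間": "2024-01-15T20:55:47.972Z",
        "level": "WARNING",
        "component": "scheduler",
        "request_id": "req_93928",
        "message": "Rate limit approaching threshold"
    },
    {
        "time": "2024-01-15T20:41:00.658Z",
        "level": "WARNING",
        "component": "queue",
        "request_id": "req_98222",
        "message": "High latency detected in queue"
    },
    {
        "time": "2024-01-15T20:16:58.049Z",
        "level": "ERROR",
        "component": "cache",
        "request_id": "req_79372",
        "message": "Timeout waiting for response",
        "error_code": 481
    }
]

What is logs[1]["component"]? "auth"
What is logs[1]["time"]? "2024-01-15T20:00:48.700Z"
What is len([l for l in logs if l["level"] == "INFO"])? 1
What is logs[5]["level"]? "ERROR"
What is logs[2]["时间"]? "2024-01-15T20:15:47.835Z"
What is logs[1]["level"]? "DEBUG"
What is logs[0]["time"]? "2024-01-15T20:54:10.907Z"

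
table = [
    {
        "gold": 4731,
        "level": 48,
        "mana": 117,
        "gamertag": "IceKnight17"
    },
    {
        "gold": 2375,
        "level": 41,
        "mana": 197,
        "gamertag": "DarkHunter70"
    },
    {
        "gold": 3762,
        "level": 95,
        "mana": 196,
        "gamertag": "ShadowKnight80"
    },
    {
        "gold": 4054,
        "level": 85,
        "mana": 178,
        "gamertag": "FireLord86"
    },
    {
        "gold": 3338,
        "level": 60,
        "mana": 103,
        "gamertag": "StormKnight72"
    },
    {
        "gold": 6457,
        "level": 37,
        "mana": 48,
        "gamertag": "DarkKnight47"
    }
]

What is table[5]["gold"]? 6457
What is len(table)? 6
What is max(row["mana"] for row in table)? 197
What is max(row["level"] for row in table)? 95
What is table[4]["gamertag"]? "StormKnight72"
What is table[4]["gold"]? 3338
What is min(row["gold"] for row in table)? 2375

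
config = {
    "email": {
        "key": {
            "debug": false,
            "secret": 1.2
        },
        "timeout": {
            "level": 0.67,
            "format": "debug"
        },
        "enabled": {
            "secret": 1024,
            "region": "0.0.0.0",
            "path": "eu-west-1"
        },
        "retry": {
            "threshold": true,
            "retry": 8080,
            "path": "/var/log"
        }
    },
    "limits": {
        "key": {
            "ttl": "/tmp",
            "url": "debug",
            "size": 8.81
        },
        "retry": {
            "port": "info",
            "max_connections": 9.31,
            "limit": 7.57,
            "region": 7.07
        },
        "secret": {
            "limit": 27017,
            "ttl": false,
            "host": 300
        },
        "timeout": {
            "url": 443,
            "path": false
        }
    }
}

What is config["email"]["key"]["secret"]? 1.2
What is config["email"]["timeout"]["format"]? "debug"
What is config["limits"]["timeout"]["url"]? 443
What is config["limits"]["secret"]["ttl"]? False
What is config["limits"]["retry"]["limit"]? 7.57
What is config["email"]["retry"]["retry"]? 8080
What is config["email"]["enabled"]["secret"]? 1024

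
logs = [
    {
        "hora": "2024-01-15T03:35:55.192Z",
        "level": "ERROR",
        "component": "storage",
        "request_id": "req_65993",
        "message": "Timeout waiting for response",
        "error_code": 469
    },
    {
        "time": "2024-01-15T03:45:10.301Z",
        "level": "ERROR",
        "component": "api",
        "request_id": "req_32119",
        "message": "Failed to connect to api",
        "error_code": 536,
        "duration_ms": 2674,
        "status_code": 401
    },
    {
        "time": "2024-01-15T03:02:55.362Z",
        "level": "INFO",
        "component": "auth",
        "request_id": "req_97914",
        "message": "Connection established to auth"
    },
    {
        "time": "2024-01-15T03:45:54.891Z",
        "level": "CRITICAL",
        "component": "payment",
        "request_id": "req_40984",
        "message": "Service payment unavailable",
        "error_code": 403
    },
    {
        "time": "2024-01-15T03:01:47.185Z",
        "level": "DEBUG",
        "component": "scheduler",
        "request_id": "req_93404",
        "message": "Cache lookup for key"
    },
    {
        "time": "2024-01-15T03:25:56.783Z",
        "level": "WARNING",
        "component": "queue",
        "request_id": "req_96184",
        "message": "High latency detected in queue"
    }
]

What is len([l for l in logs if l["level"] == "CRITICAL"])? 1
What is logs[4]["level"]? "DEBUG"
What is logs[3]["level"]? "CRITICAL"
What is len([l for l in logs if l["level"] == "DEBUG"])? 1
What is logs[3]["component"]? "payment"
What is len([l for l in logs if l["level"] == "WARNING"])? 1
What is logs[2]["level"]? "INFO"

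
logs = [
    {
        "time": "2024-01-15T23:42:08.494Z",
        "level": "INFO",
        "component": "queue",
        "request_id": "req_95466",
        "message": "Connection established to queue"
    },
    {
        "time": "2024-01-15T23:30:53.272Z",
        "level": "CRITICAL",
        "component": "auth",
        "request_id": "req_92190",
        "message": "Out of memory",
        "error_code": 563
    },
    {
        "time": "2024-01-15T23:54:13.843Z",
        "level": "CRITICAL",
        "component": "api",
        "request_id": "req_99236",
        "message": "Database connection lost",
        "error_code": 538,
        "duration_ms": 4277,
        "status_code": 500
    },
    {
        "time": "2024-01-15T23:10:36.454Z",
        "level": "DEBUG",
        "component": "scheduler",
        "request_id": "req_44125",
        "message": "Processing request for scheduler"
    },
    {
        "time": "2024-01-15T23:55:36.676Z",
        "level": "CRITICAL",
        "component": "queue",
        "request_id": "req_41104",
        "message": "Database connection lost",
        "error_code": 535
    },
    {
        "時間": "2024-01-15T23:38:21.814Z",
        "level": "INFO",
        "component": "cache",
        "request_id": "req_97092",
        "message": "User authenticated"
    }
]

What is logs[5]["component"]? "cache"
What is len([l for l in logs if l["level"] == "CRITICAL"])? 3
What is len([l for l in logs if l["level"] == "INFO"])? 2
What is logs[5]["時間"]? "2024-01-15T23:38:21.814Z"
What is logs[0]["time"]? "2024-01-15T23:42:08.494Z"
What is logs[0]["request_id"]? "req_95466"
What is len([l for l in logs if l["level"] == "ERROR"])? 0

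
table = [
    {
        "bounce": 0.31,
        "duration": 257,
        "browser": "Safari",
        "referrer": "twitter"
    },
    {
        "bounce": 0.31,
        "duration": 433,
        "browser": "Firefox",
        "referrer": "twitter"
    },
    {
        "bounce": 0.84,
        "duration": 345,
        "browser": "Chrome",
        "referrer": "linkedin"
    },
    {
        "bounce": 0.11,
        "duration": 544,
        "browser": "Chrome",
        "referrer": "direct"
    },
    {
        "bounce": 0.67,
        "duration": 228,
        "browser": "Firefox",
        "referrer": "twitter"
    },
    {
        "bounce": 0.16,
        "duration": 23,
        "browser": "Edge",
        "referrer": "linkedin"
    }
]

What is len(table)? 6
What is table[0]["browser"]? "Safari"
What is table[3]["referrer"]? "direct"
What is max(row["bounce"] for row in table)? 0.84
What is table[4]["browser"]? "Firefox"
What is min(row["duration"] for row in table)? 23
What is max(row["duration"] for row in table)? 544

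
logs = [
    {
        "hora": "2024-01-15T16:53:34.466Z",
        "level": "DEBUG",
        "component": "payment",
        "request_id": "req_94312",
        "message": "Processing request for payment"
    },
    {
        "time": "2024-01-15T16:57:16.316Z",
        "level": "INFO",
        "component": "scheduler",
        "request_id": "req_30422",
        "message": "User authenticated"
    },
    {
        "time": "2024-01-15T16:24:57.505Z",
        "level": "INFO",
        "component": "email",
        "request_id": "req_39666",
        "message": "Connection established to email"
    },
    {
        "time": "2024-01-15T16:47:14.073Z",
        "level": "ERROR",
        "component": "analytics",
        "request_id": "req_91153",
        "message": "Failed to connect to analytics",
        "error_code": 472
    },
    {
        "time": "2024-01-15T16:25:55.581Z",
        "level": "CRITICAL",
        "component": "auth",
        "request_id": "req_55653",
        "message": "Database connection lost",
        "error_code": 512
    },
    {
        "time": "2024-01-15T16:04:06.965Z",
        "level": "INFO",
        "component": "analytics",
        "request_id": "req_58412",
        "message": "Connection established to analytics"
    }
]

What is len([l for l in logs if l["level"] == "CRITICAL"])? 1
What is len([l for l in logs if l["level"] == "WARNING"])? 0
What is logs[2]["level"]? "INFO"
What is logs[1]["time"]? "2024-01-15T16:57:16.316Z"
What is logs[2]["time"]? "2024-01-15T16:24:57.505Z"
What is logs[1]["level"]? "INFO"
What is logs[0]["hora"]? "2024-01-15T16:53:34.466Z"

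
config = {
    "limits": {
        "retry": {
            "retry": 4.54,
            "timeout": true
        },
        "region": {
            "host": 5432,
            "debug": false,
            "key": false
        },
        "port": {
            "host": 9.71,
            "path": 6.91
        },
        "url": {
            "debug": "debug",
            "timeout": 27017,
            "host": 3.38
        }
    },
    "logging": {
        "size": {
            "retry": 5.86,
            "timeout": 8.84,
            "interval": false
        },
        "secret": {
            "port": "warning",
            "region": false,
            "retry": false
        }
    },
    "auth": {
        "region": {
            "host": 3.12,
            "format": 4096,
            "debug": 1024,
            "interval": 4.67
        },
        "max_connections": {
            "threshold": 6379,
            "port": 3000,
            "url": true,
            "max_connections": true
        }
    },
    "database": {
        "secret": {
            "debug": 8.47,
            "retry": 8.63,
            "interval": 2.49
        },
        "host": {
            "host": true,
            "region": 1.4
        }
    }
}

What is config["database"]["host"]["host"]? True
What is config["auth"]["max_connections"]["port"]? 3000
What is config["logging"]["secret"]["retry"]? False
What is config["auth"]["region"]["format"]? 4096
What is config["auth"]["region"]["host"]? 3.12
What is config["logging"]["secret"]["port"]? "warning"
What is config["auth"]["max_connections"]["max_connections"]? True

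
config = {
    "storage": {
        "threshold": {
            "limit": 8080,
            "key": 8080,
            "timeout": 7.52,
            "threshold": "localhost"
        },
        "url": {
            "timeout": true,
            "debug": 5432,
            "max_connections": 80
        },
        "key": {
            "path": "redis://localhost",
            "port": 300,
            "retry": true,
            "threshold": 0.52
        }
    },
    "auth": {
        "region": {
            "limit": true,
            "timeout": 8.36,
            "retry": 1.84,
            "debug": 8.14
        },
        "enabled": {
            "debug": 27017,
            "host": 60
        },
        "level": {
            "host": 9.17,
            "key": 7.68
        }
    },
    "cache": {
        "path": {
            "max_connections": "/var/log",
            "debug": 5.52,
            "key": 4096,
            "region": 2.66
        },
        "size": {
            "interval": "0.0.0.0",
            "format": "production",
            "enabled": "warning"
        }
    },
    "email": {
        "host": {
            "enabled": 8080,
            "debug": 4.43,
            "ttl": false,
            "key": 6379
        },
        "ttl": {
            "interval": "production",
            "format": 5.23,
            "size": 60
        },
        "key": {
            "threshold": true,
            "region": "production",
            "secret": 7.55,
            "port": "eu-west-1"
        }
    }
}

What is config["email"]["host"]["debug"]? 4.43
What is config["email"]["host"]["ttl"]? False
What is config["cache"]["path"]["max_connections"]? "/var/log"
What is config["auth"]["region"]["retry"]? 1.84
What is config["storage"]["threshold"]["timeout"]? 7.52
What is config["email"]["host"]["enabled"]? 8080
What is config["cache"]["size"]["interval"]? "0.0.0.0"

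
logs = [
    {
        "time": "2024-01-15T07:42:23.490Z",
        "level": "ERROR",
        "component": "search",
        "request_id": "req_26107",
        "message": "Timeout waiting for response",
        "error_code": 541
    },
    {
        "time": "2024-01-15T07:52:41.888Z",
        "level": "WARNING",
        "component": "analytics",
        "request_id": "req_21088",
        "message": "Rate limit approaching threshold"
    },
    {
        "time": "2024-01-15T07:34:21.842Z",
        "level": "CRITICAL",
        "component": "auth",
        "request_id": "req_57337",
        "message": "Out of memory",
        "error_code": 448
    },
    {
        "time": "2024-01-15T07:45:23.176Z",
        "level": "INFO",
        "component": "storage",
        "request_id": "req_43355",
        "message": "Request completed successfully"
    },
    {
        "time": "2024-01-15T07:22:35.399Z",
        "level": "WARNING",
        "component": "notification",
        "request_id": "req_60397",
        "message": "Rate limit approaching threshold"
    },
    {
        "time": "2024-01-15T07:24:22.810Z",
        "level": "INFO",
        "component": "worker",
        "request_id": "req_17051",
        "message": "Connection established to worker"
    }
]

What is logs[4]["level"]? "WARNING"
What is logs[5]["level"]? "INFO"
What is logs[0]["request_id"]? "req_26107"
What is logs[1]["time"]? "2024-01-15T07:52:41.888Z"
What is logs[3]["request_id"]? "req_43355"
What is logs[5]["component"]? "worker"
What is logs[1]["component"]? "analytics"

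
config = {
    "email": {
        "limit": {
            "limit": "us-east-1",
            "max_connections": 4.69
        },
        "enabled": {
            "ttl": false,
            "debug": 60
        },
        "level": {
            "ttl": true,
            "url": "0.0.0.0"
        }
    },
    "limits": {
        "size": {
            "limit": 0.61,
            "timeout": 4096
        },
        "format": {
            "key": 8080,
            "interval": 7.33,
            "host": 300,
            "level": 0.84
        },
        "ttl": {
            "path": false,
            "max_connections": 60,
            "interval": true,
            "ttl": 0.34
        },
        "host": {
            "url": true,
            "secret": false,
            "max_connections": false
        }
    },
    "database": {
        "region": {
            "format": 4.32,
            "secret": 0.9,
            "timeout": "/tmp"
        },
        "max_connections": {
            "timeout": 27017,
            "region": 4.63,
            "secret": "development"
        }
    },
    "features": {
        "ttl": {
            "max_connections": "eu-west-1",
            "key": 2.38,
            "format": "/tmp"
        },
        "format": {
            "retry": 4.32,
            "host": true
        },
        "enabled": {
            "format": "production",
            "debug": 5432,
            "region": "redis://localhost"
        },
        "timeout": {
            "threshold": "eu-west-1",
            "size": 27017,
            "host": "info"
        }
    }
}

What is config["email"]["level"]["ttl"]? True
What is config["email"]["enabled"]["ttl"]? False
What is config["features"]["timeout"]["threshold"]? "eu-west-1"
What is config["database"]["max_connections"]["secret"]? "development"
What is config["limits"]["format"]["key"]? 8080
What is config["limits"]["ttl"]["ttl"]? 0.34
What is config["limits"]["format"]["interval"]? 7.33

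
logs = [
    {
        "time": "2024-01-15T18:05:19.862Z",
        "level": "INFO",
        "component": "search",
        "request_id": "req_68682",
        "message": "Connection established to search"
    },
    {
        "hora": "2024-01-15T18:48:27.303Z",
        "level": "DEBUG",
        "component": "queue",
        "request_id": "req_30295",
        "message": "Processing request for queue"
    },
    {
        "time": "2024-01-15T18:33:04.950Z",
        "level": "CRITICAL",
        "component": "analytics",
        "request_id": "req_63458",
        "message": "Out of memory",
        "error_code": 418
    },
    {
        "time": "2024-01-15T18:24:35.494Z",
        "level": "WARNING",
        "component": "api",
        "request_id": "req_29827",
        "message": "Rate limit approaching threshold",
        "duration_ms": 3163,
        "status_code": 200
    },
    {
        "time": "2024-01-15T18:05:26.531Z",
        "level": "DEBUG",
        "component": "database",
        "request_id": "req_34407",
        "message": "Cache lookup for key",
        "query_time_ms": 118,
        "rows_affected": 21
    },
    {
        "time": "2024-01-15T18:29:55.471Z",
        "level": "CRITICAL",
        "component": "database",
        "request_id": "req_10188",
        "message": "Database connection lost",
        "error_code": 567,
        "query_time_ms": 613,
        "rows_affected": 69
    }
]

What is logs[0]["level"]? "INFO"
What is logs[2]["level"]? "CRITICAL"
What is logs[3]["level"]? "WARNING"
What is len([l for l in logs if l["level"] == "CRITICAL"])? 2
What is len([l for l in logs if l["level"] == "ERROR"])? 0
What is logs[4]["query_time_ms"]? 118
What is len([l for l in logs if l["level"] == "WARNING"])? 1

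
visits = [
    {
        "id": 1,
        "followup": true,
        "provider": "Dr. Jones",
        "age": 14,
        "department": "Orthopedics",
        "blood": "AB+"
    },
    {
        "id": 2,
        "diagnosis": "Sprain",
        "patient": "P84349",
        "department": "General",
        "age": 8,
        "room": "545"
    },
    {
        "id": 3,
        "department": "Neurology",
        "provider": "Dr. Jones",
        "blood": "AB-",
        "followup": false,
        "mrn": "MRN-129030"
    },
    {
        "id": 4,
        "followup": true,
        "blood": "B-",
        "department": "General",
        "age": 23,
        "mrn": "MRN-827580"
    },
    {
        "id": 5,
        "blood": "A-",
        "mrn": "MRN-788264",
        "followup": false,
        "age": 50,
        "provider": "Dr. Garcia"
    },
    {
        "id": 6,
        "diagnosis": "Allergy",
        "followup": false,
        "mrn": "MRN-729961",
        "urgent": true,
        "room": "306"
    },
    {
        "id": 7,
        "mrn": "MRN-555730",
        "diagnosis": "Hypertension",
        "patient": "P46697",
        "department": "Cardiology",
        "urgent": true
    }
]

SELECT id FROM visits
[1, 2, 3, 4, 5, 6, 7]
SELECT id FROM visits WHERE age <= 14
[1, 2]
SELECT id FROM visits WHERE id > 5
[6, 7]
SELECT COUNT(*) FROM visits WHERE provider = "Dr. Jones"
2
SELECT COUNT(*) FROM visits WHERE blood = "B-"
1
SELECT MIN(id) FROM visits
1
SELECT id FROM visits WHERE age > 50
[]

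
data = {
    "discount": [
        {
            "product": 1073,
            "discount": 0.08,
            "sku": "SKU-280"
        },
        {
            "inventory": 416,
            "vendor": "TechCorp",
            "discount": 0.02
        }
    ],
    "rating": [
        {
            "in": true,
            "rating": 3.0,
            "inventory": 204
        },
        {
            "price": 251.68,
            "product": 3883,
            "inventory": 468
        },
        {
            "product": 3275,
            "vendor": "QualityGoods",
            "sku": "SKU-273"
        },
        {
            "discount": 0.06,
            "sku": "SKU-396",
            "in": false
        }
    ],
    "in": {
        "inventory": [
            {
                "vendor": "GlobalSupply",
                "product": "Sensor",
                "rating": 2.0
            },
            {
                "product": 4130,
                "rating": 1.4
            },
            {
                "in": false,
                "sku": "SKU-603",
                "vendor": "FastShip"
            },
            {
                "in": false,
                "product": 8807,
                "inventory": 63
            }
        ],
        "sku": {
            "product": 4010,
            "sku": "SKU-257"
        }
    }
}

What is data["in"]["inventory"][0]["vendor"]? "GlobalSupply"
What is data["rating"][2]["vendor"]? "QualityGoods"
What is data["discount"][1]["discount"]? 0.02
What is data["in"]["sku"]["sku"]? "SKU-257"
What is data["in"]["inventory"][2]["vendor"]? "FastShip"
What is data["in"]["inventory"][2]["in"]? False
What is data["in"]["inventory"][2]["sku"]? "SKU-603"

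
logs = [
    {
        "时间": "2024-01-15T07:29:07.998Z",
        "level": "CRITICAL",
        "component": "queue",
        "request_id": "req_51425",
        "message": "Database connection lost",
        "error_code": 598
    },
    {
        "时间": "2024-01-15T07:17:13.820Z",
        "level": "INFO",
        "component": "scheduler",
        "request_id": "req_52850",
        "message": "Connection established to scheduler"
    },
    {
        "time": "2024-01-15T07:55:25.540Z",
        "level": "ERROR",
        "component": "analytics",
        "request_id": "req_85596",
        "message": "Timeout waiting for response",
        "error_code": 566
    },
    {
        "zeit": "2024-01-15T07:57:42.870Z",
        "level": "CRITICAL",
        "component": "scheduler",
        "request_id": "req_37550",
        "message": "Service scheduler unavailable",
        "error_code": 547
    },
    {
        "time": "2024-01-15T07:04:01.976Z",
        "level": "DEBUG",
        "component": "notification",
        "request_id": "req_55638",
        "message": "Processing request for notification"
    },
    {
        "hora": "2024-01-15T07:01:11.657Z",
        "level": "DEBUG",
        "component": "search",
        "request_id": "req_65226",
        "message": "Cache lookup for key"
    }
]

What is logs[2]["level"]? "ERROR"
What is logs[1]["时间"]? "2024-01-15T07:17:13.820Z"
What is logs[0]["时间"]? "2024-01-15T07:29:07.998Z"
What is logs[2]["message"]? "Timeout waiting for response"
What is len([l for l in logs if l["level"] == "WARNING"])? 0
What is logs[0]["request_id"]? "req_51425"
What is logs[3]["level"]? "CRITICAL"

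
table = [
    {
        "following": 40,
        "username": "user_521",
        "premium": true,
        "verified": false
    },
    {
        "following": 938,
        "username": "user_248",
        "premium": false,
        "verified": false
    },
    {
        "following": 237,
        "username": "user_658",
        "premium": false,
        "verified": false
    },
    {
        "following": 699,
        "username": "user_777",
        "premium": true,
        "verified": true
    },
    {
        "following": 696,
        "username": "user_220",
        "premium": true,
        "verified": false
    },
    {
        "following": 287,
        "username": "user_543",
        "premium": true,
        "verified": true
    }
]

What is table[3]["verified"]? True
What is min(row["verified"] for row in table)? False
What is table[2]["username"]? "user_658"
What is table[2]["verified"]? False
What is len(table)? 6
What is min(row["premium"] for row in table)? False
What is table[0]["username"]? "user_521"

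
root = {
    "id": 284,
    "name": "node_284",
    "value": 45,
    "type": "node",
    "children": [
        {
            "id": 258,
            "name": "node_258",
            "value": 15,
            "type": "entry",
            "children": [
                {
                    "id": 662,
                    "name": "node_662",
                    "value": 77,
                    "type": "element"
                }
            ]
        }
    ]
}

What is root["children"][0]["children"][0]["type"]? "element"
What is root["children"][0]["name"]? "node_258"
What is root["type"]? "node"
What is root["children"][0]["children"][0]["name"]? "node_662"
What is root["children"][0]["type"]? "entry"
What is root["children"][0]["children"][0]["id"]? 662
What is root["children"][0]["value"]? 15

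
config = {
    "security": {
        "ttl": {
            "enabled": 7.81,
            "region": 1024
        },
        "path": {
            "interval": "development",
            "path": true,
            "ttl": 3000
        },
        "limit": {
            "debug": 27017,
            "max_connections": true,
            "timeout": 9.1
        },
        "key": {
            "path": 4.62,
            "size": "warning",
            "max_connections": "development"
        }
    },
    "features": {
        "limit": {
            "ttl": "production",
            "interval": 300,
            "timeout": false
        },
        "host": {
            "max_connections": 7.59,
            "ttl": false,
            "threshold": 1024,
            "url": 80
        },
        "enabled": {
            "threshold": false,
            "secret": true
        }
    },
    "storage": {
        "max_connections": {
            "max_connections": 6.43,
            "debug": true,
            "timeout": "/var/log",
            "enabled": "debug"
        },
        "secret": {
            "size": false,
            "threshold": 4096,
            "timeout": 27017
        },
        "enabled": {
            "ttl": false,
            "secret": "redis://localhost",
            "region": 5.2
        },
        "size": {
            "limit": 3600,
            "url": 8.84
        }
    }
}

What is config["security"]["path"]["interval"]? "development"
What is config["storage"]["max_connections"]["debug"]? True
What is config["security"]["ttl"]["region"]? 1024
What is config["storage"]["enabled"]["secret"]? "redis://localhost"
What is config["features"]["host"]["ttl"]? False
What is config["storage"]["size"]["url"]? 8.84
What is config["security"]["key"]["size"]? "warning"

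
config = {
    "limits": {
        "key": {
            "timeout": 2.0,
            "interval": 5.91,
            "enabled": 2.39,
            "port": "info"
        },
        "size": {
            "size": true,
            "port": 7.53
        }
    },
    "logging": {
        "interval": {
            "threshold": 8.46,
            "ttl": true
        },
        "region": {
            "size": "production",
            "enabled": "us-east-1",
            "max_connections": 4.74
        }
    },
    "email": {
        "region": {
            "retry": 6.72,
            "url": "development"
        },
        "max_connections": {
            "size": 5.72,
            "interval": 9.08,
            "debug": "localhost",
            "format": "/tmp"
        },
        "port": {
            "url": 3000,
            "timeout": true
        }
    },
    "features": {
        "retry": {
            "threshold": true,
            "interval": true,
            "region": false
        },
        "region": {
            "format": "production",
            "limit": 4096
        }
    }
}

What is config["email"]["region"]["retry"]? 6.72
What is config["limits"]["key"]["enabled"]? 2.39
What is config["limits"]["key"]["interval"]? 5.91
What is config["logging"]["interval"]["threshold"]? 8.46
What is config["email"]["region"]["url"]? "development"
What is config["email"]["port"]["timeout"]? True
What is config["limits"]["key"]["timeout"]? 2.0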